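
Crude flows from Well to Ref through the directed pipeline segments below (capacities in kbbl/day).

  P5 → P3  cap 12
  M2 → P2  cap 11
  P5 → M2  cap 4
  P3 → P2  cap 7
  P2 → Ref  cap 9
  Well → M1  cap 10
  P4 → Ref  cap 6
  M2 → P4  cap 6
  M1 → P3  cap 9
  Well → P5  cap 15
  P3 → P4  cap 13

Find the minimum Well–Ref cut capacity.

Augment Well→M1→P3→P2→Ref: bottleneck 7, flow now 7.
Augment Well→M1→P3→P4→Ref: bottleneck 2, flow now 9.
Augment Well→P5→M2→P2→Ref: bottleneck 2, flow now 11.
Augment Well→P5→M2→P4→Ref: bottleneck 2, flow now 13.
Augment Well→P5→P3→P4→Ref: bottleneck 2, flow now 15.
No augmenting path remains; maximum flow = 15.
By max-flow min-cut, the minimum cut capacity equals the max flow.
In the residual graph, reachable from Well: {Well, M1, P5, M2, P3, P2, P4}.
Min-cut edges: P2→Ref (9), P4→Ref (6); capacity 9 + 6 = 15.

15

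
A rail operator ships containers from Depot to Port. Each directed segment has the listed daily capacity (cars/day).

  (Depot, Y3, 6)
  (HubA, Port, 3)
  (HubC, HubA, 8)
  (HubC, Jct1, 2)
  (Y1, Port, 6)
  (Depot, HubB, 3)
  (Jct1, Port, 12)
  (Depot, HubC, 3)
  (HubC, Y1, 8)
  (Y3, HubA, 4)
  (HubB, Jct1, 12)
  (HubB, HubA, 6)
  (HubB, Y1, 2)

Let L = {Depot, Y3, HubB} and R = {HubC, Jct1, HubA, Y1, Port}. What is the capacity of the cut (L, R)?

27

Edges leaving {Depot, Y3, HubB}: Depot→HubC (3), Y3→HubA (4), HubB→Jct1 (12), HubB→HubA (6), HubB→Y1 (2).
Cut capacity = 3 + 4 + 12 + 6 + 2 = 27.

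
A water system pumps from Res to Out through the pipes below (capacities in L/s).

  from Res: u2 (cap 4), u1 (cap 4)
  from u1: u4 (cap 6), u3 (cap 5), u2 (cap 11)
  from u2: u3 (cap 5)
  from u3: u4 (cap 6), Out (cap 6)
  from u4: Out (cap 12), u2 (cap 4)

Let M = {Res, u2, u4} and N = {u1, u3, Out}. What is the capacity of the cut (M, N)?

21

Edges leaving {Res, u2, u4}: Res→u1 (4), u2→u3 (5), u4→Out (12).
Cut capacity = 4 + 5 + 12 = 21.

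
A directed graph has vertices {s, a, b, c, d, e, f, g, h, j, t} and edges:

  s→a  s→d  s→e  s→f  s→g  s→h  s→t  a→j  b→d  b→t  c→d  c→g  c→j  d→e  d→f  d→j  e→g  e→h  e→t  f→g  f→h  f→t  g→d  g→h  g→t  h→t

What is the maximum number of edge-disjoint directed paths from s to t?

Assign every edge capacity 1; by Menger, the answer equals the max flow.
Path s→t (+1); total 1.
Path s→e→t (+1); total 2.
Path s→f→t (+1); total 3.
Path s→g→t (+1); total 4.
Path s→h→t (+1); total 5.
No residual s→t path; max flow = 5.
Certifying cut of size 5: {e→t, f→t, g→t, h→t, s→t}.

5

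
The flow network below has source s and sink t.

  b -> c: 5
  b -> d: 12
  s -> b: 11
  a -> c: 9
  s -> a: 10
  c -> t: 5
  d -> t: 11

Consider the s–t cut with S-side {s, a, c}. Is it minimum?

Yes — it is a minimum cut (capacity 16).

Given cut capacity: 11 + 5 = 16.
Augment s→a→c→t: bottleneck 5, flow now 5.
Augment s→b→d→t: bottleneck 11, flow now 16.
No augmenting path remains; maximum flow = 16.
Cut capacity 16 equals the max flow, so it is a minimum cut.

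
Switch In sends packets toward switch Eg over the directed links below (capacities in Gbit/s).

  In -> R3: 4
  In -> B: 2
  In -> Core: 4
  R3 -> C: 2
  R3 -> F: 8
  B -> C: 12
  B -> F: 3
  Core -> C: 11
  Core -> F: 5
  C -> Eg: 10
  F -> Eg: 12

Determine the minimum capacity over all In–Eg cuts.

10

Augment In→R3→C→Eg: bottleneck 2, flow now 2.
Augment In→R3→F→Eg: bottleneck 2, flow now 4.
Augment In→B→C→Eg: bottleneck 2, flow now 6.
Augment In→Core→C→Eg: bottleneck 4, flow now 10.
No augmenting path remains; maximum flow = 10.
By max-flow min-cut, the minimum cut capacity equals the max flow.
In the residual graph, reachable from In: {In}.
Min-cut edges: In→R3 (4), In→B (2), In→Core (4); capacity 4 + 2 + 4 = 10.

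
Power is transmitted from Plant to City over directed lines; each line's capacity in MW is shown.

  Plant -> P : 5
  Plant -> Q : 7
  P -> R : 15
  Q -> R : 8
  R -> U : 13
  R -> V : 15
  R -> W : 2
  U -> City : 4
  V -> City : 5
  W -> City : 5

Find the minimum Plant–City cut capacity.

11

Augment Plant→P→R→U→City: bottleneck 4, flow now 4.
Augment Plant→P→R→V→City: bottleneck 1, flow now 5.
Augment Plant→Q→R→V→City: bottleneck 4, flow now 9.
Augment Plant→Q→R→W→City: bottleneck 2, flow now 11.
No augmenting path remains; maximum flow = 11.
By max-flow min-cut, the minimum cut capacity equals the max flow.
In the residual graph, reachable from Plant: {Plant, P, Q, R, U, V}.
Min-cut edges: R→W (2), U→City (4), V→City (5); capacity 2 + 4 + 5 = 11.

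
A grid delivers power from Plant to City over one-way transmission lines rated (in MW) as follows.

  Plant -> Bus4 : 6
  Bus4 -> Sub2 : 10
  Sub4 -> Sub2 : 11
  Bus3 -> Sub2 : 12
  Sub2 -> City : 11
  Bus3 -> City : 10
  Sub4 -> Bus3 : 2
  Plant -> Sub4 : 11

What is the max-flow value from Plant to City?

13

Augment Plant→Sub4→Sub2→City: bottleneck 11, flow now 11.
Augment Plant→Bus4→Sub2→Sub4→Bus3→City: bottleneck 2, flow now 13. (uses reverse residual edge)
No augmenting path remains; maximum flow = 13.
In the residual graph, reachable from Plant: {Plant, Sub4, Bus4, Sub2}.
Min-cut edges: Sub4→Bus3 (2), Sub2→City (11); capacity 2 + 11 = 13.
This cut is saturated, so no flow can exceed 13.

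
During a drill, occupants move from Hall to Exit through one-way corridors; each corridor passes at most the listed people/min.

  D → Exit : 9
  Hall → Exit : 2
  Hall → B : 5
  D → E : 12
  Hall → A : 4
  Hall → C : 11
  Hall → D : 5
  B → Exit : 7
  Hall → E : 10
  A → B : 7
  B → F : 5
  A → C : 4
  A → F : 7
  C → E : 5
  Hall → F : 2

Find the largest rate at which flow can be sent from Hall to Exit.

14

Augment Hall→Exit: bottleneck 2, flow now 2.
Augment Hall→B→Exit: bottleneck 5, flow now 7.
Augment Hall→D→Exit: bottleneck 5, flow now 12.
Augment Hall→A→B→Exit: bottleneck 2, flow now 14.
No augmenting path remains; maximum flow = 14.
In the residual graph, reachable from Hall: {Hall, A, B, C, E, F}.
Min-cut edges: Hall→D (5), Hall→Exit (2), B→Exit (7); capacity 5 + 2 + 7 = 14.
This cut is saturated, so no flow can exceed 14.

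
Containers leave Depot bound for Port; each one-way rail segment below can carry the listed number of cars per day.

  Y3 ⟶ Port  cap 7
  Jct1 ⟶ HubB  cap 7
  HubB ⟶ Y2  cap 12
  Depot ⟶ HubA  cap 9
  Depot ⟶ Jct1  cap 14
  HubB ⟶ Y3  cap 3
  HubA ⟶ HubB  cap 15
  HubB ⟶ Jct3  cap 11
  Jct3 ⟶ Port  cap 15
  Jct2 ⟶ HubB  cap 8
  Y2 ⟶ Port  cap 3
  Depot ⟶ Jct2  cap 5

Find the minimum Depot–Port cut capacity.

Augment Depot→HubA→HubB→Jct3→Port: bottleneck 9, flow now 9.
Augment Depot→Jct2→HubB→Jct3→Port: bottleneck 2, flow now 11.
Augment Depot→Jct2→HubB→Y3→Port: bottleneck 3, flow now 14.
Augment Depot→Jct1→HubB→Y2→Port: bottleneck 3, flow now 17.
No augmenting path remains; maximum flow = 17.
By max-flow min-cut, the minimum cut capacity equals the max flow.
In the residual graph, reachable from Depot: {Depot, HubA, Jct2, Jct1, HubB, Y2}.
Min-cut edges: HubB→Jct3 (11), HubB→Y3 (3), Y2→Port (3); capacity 11 + 3 + 3 = 17.

17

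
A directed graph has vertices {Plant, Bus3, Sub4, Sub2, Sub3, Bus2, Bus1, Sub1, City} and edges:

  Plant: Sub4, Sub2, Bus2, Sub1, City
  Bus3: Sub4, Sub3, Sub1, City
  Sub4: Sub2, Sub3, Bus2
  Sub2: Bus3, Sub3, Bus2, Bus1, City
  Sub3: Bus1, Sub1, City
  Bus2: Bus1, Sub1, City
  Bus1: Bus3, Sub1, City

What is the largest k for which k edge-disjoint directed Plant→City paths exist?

Assign every edge capacity 1; by Menger, the answer equals the max flow.
Path Plant→City (+1); total 1.
Path Plant→Sub2→City (+1); total 2.
Path Plant→Bus2→City (+1); total 3.
Path Plant→Sub4→Sub3→City (+1); total 4.
No residual Plant→City path; max flow = 4.
Certifying cut of size 4: {Plant→Bus2, Plant→City, Plant→Sub2, Plant→Sub4}.

4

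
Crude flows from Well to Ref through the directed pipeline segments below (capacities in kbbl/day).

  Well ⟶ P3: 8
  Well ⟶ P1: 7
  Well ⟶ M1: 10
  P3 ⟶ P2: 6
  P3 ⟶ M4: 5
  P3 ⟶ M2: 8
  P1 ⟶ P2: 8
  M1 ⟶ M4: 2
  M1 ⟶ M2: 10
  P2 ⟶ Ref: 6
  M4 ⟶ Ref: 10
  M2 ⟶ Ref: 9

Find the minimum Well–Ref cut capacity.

Augment Well→P3→P2→Ref: bottleneck 6, flow now 6.
Augment Well→P3→M4→Ref: bottleneck 2, flow now 8.
Augment Well→M1→M4→Ref: bottleneck 2, flow now 10.
Augment Well→M1→M2→Ref: bottleneck 8, flow now 18.
Augment Well→P1→P2→P3→M4→Ref: bottleneck 3, flow now 21. (uses reverse residual edge)
Augment Well→P1→P2→P3→M2→Ref: bottleneck 1, flow now 22. (uses reverse residual edge)
No augmenting path remains; maximum flow = 22.
By max-flow min-cut, the minimum cut capacity equals the max flow.
In the residual graph, reachable from Well: {Well, P3, P1, M1, P2, M2}.
Min-cut edges: P3→M4 (5), M1→M4 (2), P2→Ref (6), M2→Ref (9); capacity 5 + 2 + 6 + 9 = 22.

22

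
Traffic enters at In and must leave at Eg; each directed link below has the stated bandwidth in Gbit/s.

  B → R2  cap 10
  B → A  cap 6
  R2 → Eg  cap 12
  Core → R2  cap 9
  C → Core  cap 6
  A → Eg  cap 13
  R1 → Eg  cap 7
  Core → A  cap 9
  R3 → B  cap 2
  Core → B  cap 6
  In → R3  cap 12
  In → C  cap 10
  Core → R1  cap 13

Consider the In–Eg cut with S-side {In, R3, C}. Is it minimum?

Given cut capacity: 2 + 6 = 8.
Augment In→R3→B→A→Eg: bottleneck 2, flow now 2.
Augment In→C→Core→A→Eg: bottleneck 6, flow now 8.
No augmenting path remains; maximum flow = 8.
Cut capacity 8 equals the max flow, so it is a minimum cut.

Yes — it is a minimum cut (capacity 8).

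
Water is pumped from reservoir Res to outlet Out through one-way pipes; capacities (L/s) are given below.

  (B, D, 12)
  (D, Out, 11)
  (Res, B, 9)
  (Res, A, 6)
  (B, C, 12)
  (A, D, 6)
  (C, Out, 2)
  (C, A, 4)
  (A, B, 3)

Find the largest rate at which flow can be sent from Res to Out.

Augment Res→A→D→Out: bottleneck 6, flow now 6.
Augment Res→B→C→Out: bottleneck 2, flow now 8.
Augment Res→B→D→Out: bottleneck 5, flow now 13.
No augmenting path remains; maximum flow = 13.
In the residual graph, reachable from Res: {Res, A, B, C, D}.
Min-cut edges: C→Out (2), D→Out (11); capacity 2 + 11 = 13.
This cut is saturated, so no flow can exceed 13.

13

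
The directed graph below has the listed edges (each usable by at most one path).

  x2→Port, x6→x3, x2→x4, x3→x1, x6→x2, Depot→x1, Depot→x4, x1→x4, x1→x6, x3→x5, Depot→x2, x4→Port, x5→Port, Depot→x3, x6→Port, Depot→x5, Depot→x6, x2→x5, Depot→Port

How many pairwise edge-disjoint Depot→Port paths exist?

Assign every edge capacity 1; by Menger, the answer equals the max flow.
Path Depot→Port (+1); total 1.
Path Depot→x2→Port (+1); total 2.
Path Depot→x4→Port (+1); total 3.
Path Depot→x5→Port (+1); total 4.
Path Depot→x6→Port (+1); total 5.
No residual Depot→Port path; max flow = 5.
Certifying cut of size 5: {Depot→Port, x2→Port, x4→Port, x5→Port, x6→Port}.

5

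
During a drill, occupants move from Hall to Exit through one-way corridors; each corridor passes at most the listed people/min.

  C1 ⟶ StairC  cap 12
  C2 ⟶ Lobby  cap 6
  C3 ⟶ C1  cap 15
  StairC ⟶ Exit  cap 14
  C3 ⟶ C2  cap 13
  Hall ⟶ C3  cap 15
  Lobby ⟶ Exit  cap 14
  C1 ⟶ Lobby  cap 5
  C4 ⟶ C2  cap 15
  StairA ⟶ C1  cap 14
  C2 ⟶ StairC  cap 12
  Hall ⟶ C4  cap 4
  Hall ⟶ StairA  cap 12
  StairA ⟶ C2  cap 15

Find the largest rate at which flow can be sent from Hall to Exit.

25

Augment Hall→C4→C2→Lobby→Exit: bottleneck 4, flow now 4.
Augment Hall→StairA→C1→Lobby→Exit: bottleneck 5, flow now 9.
Augment Hall→StairA→C1→StairC→Exit: bottleneck 7, flow now 16.
Augment Hall→C3→C1→StairC→Exit: bottleneck 5, flow now 21.
Augment Hall→C3→C2→Lobby→Exit: bottleneck 2, flow now 23.
Augment Hall→C3→C2→StairC→Exit: bottleneck 2, flow now 25.
No augmenting path remains; maximum flow = 25.
In the residual graph, reachable from Hall: {Hall, C4, StairA, C3, C1, C2, StairC}.
Min-cut edges: C1→Lobby (5), C2→Lobby (6), StairC→Exit (14); capacity 5 + 6 + 14 = 25.
This cut is saturated, so no flow can exceed 25.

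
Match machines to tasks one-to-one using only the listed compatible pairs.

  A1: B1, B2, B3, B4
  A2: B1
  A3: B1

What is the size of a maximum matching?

2

Unit-capacity flow: source→left, listed edges, right→sink; max matching = max flow.
Augmenting path A1→B1 (+1); matched 1.
Augmenting path A2→B1→A1→B2 (+1); matched 2.
No augmenting path remains; maximum matching = 2.
König certificate: {A1, B1} is a vertex cover of size 2 (every listed pair touches it), so no matching can be larger.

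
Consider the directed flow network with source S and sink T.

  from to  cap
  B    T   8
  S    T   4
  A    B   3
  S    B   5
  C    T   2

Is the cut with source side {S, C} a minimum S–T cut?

Given cut capacity: 5 + 4 + 2 = 11.
Augment S→T: bottleneck 4, flow now 4.
Augment S→B→T: bottleneck 5, flow now 9.
No augmenting path remains; maximum flow = 9.
In the residual graph, reachable from S: {S}.
Min-cut edges: S→B (5), S→T (4); capacity 5 + 4 = 9.
Cut capacity 11 exceeds the max flow 9, so it is not minimum.

No — its capacity is 11, but the minimum cut has capacity 9.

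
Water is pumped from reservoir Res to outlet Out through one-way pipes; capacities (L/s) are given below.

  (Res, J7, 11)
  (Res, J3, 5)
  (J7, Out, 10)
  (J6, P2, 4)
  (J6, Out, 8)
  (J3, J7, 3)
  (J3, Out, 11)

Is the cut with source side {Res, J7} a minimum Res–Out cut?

Yes — it is a minimum cut (capacity 15).

Given cut capacity: 5 + 10 = 15.
Augment Res→J7→Out: bottleneck 10, flow now 10.
Augment Res→J3→Out: bottleneck 5, flow now 15.
No augmenting path remains; maximum flow = 15.
Cut capacity 15 equals the max flow, so it is a minimum cut.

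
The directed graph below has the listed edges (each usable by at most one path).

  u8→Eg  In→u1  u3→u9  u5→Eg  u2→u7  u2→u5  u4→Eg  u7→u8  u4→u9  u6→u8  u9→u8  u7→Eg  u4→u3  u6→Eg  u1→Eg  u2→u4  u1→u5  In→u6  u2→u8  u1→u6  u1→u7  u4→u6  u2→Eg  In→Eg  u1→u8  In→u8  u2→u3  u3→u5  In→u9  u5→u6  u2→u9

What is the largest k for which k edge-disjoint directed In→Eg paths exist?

Assign every edge capacity 1; by Menger, the answer equals the max flow.
Path In→Eg (+1); total 1.
Path In→u1→Eg (+1); total 2.
Path In→u6→Eg (+1); total 3.
Path In→u8→Eg (+1); total 4.
No residual In→Eg path; max flow = 4.
Certifying cut of size 4: {In→Eg, In→u1, In→u6, u8→Eg}.

4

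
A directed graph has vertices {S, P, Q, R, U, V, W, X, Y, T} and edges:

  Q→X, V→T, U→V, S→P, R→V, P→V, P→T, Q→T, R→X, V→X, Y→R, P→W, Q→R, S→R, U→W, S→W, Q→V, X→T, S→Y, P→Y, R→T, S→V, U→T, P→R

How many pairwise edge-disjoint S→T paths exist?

4

Assign every edge capacity 1; by Menger, the answer equals the max flow.
Path S→P→T (+1); total 1.
Path S→R→T (+1); total 2.
Path S→V→T (+1); total 3.
Path S→Y→R→X→T (+1); total 4.
No residual S→T path; max flow = 4.
Certifying cut of size 4: {S→P, S→R, S→V, S→Y}.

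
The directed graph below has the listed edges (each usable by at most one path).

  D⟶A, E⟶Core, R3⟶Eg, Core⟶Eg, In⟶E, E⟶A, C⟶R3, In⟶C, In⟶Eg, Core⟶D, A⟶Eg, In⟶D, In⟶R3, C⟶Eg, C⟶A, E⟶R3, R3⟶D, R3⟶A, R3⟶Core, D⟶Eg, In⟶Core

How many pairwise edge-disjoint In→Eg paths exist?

6

Assign every edge capacity 1; by Menger, the answer equals the max flow.
Path In→Eg (+1); total 1.
Path In→Core→Eg (+1); total 2.
Path In→C→Eg (+1); total 3.
Path In→D→Eg (+1); total 4.
Path In→R3→Eg (+1); total 5.
Path In→E→A→Eg (+1); total 6.
No residual In→Eg path; max flow = 6.
Certifying cut of size 6: {In→C, In→Core, In→D, In→E, In→Eg, In→R3}.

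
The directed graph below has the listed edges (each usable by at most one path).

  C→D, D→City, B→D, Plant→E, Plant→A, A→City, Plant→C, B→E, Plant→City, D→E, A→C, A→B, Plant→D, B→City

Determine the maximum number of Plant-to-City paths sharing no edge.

3

Assign every edge capacity 1; by Menger, the answer equals the max flow.
Path Plant→City (+1); total 1.
Path Plant→A→City (+1); total 2.
Path Plant→D→City (+1); total 3.
No residual Plant→City path; max flow = 3.
Certifying cut of size 3: {D→City, Plant→A, Plant→City}.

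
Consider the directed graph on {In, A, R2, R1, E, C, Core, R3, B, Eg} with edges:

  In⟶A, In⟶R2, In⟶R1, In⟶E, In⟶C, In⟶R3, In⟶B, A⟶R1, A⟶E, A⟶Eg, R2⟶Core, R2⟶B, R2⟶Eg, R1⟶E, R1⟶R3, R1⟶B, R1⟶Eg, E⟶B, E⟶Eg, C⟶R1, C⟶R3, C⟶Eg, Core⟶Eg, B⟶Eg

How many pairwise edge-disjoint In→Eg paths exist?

Assign every edge capacity 1; by Menger, the answer equals the max flow.
Path In→A→Eg (+1); total 1.
Path In→R2→Eg (+1); total 2.
Path In→R1→Eg (+1); total 3.
Path In→E→Eg (+1); total 4.
Path In→C→Eg (+1); total 5.
Path In→B→Eg (+1); total 6.
No residual In→Eg path; max flow = 6.
Certifying cut of size 6: {In→A, In→B, In→C, In→E, In→R1, In→R2}.

6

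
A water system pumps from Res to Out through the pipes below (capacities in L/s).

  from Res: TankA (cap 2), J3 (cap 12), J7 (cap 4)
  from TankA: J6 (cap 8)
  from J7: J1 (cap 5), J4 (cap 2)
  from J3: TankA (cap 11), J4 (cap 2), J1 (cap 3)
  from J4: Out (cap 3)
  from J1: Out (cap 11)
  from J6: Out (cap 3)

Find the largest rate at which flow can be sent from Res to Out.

12

Augment Res→TankA→J6→Out: bottleneck 2, flow now 2.
Augment Res→J7→J4→Out: bottleneck 2, flow now 4.
Augment Res→J7→J1→Out: bottleneck 2, flow now 6.
Augment Res→J3→J4→Out: bottleneck 1, flow now 7.
Augment Res→J3→J1→Out: bottleneck 3, flow now 10.
Augment Res→J3→TankA→J6→Out: bottleneck 1, flow now 11.
Augment Res→J3→J4→J7→J1→Out: bottleneck 1, flow now 12. (uses reverse residual edge)
No augmenting path remains; maximum flow = 12.
In the residual graph, reachable from Res: {Res, TankA, J3, J6}.
Min-cut edges: Res→J7 (4), J3→J4 (2), J3→J1 (3), J6→Out (3); capacity 4 + 2 + 3 + 3 = 12.
This cut is saturated, so no flow can exceed 12.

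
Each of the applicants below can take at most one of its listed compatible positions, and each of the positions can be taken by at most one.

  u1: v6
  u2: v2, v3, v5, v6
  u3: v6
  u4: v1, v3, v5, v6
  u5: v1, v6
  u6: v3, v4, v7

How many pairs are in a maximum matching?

Unit-capacity flow: source→left, listed edges, right→sink; max matching = max flow.
Augmenting path u1→v6 (+1); matched 1.
Augmenting path u2→v2 (+1); matched 2.
Augmenting path u4→v1 (+1); matched 3.
Augmenting path u6→v3 (+1); matched 4.
Augmenting path u5→v1→u4→v5 (+1); matched 5.
No augmenting path remains; maximum matching = 5.
König certificate: {u2, u4, u5, u6, v6} is a vertex cover of size 5 (every listed pair touches it), so no matching can be larger.

5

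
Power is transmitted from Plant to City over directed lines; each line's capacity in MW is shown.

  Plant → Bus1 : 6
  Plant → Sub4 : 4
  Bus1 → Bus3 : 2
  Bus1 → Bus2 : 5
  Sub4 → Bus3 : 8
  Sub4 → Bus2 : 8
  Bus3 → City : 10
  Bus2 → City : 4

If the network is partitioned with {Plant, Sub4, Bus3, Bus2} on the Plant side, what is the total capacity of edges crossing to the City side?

Edges leaving {Plant, Sub4, Bus3, Bus2}: Plant→Bus1 (6), Bus3→City (10), Bus2→City (4).
Cut capacity = 6 + 10 + 4 = 20.

20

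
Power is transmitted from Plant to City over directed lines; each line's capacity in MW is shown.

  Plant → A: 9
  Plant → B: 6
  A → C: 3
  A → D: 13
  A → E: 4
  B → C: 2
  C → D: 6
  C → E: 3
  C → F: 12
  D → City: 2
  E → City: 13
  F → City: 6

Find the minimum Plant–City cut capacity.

Augment Plant→A→D→City: bottleneck 2, flow now 2.
Augment Plant→A→E→City: bottleneck 4, flow now 6.
Augment Plant→A→C→E→City: bottleneck 3, flow now 9.
Augment Plant→B→C→F→City: bottleneck 2, flow now 11.
No augmenting path remains; maximum flow = 11.
By max-flow min-cut, the minimum cut capacity equals the max flow.
In the residual graph, reachable from Plant: {Plant, B}.
Min-cut edges: Plant→A (9), B→C (2); capacity 9 + 2 = 11.

11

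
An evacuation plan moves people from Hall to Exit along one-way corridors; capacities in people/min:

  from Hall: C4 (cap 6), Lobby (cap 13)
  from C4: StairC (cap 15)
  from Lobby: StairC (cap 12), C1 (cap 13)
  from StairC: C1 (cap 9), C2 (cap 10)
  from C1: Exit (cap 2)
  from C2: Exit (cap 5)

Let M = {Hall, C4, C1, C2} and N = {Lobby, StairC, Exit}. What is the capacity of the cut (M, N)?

Edges leaving {Hall, C4, C1, C2}: Hall→Lobby (13), C4→StairC (15), C1→Exit (2), C2→Exit (5).
Cut capacity = 13 + 15 + 2 + 5 = 35.

35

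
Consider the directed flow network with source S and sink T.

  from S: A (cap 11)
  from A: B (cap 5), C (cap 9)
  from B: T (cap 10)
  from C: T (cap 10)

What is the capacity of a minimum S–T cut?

11

Augment S→A→B→T: bottleneck 5, flow now 5.
Augment S→A→C→T: bottleneck 6, flow now 11.
No augmenting path remains; maximum flow = 11.
By max-flow min-cut, the minimum cut capacity equals the max flow.
In the residual graph, reachable from S: {S}.
Min-cut edges: S→A (11); capacity 11 = 11.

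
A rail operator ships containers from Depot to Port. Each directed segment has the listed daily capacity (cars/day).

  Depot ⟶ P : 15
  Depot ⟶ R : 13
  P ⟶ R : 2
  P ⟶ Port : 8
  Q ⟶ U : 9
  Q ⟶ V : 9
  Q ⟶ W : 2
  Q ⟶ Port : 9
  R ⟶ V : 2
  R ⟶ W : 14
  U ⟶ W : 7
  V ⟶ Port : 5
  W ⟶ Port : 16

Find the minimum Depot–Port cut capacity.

23

Augment Depot→P→Port: bottleneck 8, flow now 8.
Augment Depot→R→V→Port: bottleneck 2, flow now 10.
Augment Depot→R→W→Port: bottleneck 11, flow now 21.
Augment Depot→P→R→W→Port: bottleneck 2, flow now 23.
No augmenting path remains; maximum flow = 23.
By max-flow min-cut, the minimum cut capacity equals the max flow.
In the residual graph, reachable from Depot: {Depot, P}.
Min-cut edges: Depot→R (13), P→R (2), P→Port (8); capacity 13 + 2 + 8 = 23.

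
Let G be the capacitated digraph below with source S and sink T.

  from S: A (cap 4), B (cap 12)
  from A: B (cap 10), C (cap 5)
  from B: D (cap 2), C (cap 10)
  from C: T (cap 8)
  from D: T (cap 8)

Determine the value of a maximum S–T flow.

10

Augment S→A→C→T: bottleneck 4, flow now 4.
Augment S→B→C→T: bottleneck 4, flow now 8.
Augment S→B→D→T: bottleneck 2, flow now 10.
No augmenting path remains; maximum flow = 10.
In the residual graph, reachable from S: {S, A, B, C}.
Min-cut edges: B→D (2), C→T (8); capacity 2 + 8 = 10.
This cut is saturated, so no flow can exceed 10.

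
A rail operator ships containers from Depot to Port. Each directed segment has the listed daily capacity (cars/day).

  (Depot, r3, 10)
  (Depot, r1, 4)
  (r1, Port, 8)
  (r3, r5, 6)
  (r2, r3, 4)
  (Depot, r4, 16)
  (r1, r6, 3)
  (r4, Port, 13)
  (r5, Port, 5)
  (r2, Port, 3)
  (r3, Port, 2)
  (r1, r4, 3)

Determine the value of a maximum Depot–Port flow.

24

Augment Depot→r1→Port: bottleneck 4, flow now 4.
Augment Depot→r3→Port: bottleneck 2, flow now 6.
Augment Depot→r4→Port: bottleneck 13, flow now 19.
Augment Depot→r3→r5→Port: bottleneck 5, flow now 24.
No augmenting path remains; maximum flow = 24.
In the residual graph, reachable from Depot: {Depot, r3, r4, r5}.
Min-cut edges: Depot→r1 (4), r3→Port (2), r4→Port (13), r5→Port (5); capacity 4 + 2 + 13 + 5 = 24.
This cut is saturated, so no flow can exceed 24.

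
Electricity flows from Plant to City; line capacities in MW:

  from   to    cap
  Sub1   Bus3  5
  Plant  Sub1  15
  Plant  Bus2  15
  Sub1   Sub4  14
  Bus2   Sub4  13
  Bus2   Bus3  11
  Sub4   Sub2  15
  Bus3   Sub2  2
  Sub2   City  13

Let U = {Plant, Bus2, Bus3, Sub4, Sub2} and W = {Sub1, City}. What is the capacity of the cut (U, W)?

28

Edges leaving {Plant, Bus2, Bus3, Sub4, Sub2}: Plant→Sub1 (15), Sub2→City (13).
Cut capacity = 15 + 13 = 28.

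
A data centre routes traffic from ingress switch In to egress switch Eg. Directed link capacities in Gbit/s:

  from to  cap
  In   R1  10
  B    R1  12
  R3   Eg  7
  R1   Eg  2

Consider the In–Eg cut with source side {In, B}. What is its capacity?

22

Edges leaving {In, B}: In→R1 (10), B→R1 (12).
Cut capacity = 10 + 12 = 22.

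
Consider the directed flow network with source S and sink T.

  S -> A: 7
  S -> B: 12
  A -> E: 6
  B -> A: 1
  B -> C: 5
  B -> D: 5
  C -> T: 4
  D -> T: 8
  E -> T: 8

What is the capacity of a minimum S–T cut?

15

Augment S→A→E→T: bottleneck 6, flow now 6.
Augment S→B→C→T: bottleneck 4, flow now 10.
Augment S→B→D→T: bottleneck 5, flow now 15.
No augmenting path remains; maximum flow = 15.
By max-flow min-cut, the minimum cut capacity equals the max flow.
In the residual graph, reachable from S: {S, A, B, C}.
Min-cut edges: A→E (6), B→D (5), C→T (4); capacity 6 + 5 + 4 = 15.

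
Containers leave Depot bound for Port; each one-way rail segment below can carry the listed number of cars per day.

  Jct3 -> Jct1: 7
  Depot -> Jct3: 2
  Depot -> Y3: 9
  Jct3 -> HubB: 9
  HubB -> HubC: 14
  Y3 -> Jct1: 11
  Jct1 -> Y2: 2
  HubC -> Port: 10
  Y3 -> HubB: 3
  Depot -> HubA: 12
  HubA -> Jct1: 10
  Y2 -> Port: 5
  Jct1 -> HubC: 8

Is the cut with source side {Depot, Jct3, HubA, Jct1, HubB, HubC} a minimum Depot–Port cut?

Given cut capacity: 9 + 2 + 10 = 21.
Augment Depot→Jct3→Jct1→Y2→Port: bottleneck 2, flow now 2.
Augment Depot→HubA→Jct1→HubC→Port: bottleneck 8, flow now 10.
Augment Depot→Y3→HubB→HubC→Port: bottleneck 2, flow now 12.
No augmenting path remains; maximum flow = 12.
In the residual graph, reachable from Depot: {Depot, Jct3, HubA, Y3, Jct1, HubB, HubC}.
Min-cut edges: Jct1→Y2 (2), HubC→Port (10); capacity 2 + 10 = 12.
Cut capacity 21 exceeds the max flow 12, so it is not minimum.

No — its capacity is 21, but the minimum cut has capacity 12.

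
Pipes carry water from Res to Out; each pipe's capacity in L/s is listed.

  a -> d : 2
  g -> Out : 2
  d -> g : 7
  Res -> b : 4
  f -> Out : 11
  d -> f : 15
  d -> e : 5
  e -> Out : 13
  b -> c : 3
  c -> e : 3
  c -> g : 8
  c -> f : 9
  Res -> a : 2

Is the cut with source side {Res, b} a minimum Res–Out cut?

Given cut capacity: 2 + 3 = 5.
Augment Res→a→d→e→Out: bottleneck 2, flow now 2.
Augment Res→b→c→e→Out: bottleneck 3, flow now 5.
No augmenting path remains; maximum flow = 5.
Cut capacity 5 equals the max flow, so it is a minimum cut.

Yes — it is a minimum cut (capacity 5).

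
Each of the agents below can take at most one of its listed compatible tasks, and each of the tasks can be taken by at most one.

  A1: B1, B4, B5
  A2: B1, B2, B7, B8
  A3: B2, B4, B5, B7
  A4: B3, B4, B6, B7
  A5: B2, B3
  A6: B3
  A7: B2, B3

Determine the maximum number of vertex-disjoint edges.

Unit-capacity flow: source→left, listed edges, right→sink; max matching = max flow.
Augmenting path A1→B1 (+1); matched 1.
Augmenting path A2→B2 (+1); matched 2.
Augmenting path A3→B4 (+1); matched 3.
Augmenting path A4→B3 (+1); matched 4.
Augmenting path A5→B2→A2→B7 (+1); matched 5.
Augmenting path A6→B3→A4→B6 (+1); matched 6.
No augmenting path remains; maximum matching = 6.
König certificate: {A1, A2, A3, A4, B2, B3} is a vertex cover of size 6 (every listed pair touches it), so no matching can be larger.

6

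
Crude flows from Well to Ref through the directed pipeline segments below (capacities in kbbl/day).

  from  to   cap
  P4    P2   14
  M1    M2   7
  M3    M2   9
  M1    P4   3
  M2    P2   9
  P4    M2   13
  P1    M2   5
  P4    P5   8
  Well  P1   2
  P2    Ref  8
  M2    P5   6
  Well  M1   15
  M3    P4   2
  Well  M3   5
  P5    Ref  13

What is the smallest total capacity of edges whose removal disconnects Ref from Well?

17

Augment Well→M1→M2→P5→Ref: bottleneck 6, flow now 6.
Augment Well→M1→M2→P2→Ref: bottleneck 1, flow now 7.
Augment Well→M1→P4→P5→Ref: bottleneck 3, flow now 10.
Augment Well→P1→M2→P2→Ref: bottleneck 2, flow now 12.
Augment Well→M3→M2→P2→Ref: bottleneck 5, flow now 17.
No augmenting path remains; maximum flow = 17.
By max-flow min-cut, the minimum cut capacity equals the max flow.
In the residual graph, reachable from Well: {Well, M1}.
Min-cut edges: Well→P1 (2), Well→M3 (5), M1→M2 (7), M1→P4 (3); capacity 2 + 5 + 7 + 3 = 17.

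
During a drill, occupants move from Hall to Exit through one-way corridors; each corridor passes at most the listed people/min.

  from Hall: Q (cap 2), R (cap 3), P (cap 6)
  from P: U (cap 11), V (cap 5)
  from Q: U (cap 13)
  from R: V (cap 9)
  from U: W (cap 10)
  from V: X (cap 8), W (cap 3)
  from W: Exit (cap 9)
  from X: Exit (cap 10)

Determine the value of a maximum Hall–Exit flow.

11

Augment Hall→P→U→W→Exit: bottleneck 6, flow now 6.
Augment Hall→Q→U→W→Exit: bottleneck 2, flow now 8.
Augment Hall→R→V→W→Exit: bottleneck 1, flow now 9.
Augment Hall→R→V→X→Exit: bottleneck 2, flow now 11.
No augmenting path remains; maximum flow = 11.
In the residual graph, reachable from Hall: {Hall}.
Min-cut edges: Hall→P (6), Hall→Q (2), Hall→R (3); capacity 6 + 2 + 3 = 11.
This cut is saturated, so no flow can exceed 11.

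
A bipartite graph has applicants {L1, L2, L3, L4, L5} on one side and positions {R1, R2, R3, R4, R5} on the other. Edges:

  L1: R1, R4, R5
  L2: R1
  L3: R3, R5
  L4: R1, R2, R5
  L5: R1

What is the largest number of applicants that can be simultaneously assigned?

Unit-capacity flow: source→left, listed edges, right→sink; max matching = max flow.
Augmenting path L1→R1 (+1); matched 1.
Augmenting path L3→R3 (+1); matched 2.
Augmenting path L4→R2 (+1); matched 3.
Augmenting path L2→R1→L1→R4 (+1); matched 4.
No augmenting path remains; maximum matching = 4.
König certificate: {L1, L3, L4, R1} is a vertex cover of size 4 (every listed pair touches it), so no matching can be larger.

4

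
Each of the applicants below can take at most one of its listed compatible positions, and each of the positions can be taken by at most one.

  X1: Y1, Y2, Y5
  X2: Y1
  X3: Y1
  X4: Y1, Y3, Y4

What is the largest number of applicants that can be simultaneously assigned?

3

Unit-capacity flow: source→left, listed edges, right→sink; max matching = max flow.
Augmenting path X1→Y1 (+1); matched 1.
Augmenting path X4→Y3 (+1); matched 2.
Augmenting path X2→Y1→X1→Y2 (+1); matched 3.
No augmenting path remains; maximum matching = 3.
König certificate: {X1, X4, Y1} is a vertex cover of size 3 (every listed pair touches it), so no matching can be larger.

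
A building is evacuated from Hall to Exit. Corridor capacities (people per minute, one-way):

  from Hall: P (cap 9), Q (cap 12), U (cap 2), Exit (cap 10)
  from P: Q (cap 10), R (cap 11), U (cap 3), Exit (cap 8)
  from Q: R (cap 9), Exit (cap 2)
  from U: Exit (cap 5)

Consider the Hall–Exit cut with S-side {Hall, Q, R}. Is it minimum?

Given cut capacity: 9 + 2 + 10 + 2 = 23.
Augment Hall→Exit: bottleneck 10, flow now 10.
Augment Hall→P→Exit: bottleneck 8, flow now 18.
Augment Hall→Q→Exit: bottleneck 2, flow now 20.
Augment Hall→U→Exit: bottleneck 2, flow now 22.
Augment Hall→P→U→Exit: bottleneck 1, flow now 23.
No augmenting path remains; maximum flow = 23.
Cut capacity 23 equals the max flow, so it is a minimum cut.

Yes — it is a minimum cut (capacity 23).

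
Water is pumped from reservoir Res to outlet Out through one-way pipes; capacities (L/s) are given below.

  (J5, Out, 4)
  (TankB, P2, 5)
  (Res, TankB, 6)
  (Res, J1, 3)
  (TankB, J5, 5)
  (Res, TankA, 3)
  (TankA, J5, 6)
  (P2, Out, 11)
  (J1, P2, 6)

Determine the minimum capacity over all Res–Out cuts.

Augment Res→TankA→J5→Out: bottleneck 3, flow now 3.
Augment Res→J1→P2→Out: bottleneck 3, flow now 6.
Augment Res→TankB→P2→Out: bottleneck 5, flow now 11.
Augment Res→TankB→J5→Out: bottleneck 1, flow now 12.
No augmenting path remains; maximum flow = 12.
By max-flow min-cut, the minimum cut capacity equals the max flow.
In the residual graph, reachable from Res: {Res}.
Min-cut edges: Res→TankA (3), Res→J1 (3), Res→TankB (6); capacity 3 + 3 + 6 = 12.

12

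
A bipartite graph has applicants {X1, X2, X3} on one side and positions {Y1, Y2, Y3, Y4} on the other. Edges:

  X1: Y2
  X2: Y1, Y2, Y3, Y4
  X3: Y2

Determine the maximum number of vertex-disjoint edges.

2

Unit-capacity flow: source→left, listed edges, right→sink; max matching = max flow.
Augmenting path X1→Y2 (+1); matched 1.
Augmenting path X2→Y1 (+1); matched 2.
No augmenting path remains; maximum matching = 2.
König certificate: {X2, Y2} is a vertex cover of size 2 (every listed pair touches it), so no matching can be larger.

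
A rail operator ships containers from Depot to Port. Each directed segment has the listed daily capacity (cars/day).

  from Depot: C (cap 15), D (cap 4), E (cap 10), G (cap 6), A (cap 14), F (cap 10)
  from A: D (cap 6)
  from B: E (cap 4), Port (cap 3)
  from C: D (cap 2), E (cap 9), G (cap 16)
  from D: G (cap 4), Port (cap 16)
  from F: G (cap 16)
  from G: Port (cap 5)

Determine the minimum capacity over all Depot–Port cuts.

Augment Depot→D→Port: bottleneck 4, flow now 4.
Augment Depot→G→Port: bottleneck 5, flow now 9.
Augment Depot→A→D→Port: bottleneck 6, flow now 15.
Augment Depot→C→D→Port: bottleneck 2, flow now 17.
No augmenting path remains; maximum flow = 17.
By max-flow min-cut, the minimum cut capacity equals the max flow.
In the residual graph, reachable from Depot: {Depot, A, C, E, F, G}.
Min-cut edges: Depot→D (4), A→D (6), C→D (2), G→Port (5); capacity 4 + 6 + 2 + 5 = 17.

17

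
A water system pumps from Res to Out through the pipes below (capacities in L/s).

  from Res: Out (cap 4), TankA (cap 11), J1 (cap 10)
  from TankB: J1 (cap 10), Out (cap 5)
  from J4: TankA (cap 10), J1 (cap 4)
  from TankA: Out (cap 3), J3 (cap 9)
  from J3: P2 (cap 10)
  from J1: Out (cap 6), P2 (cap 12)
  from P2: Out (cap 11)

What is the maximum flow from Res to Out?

Augment Res→Out: bottleneck 4, flow now 4.
Augment Res→TankA→Out: bottleneck 3, flow now 7.
Augment Res→J1→Out: bottleneck 6, flow now 13.
Augment Res→J1→P2→Out: bottleneck 4, flow now 17.
Augment Res→TankA→J3→P2→Out: bottleneck 7, flow now 24.
No augmenting path remains; maximum flow = 24.
In the residual graph, reachable from Res: {Res, TankA, J3, J1, P2}.
Min-cut edges: Res→Out (4), TankA→Out (3), J1→Out (6), P2→Out (11); capacity 4 + 3 + 6 + 11 = 24.
This cut is saturated, so no flow can exceed 24.

24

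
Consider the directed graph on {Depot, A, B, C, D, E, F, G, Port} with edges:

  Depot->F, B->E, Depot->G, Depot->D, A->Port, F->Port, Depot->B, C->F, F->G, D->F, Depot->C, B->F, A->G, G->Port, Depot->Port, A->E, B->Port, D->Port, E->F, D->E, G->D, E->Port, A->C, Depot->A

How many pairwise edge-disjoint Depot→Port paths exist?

Assign every edge capacity 1; by Menger, the answer equals the max flow.
Path Depot→Port (+1); total 1.
Path Depot→A→Port (+1); total 2.
Path Depot→B→Port (+1); total 3.
Path Depot→D→Port (+1); total 4.
Path Depot→F→Port (+1); total 5.
Path Depot→G→Port (+1); total 6.
Path Depot→C→F→G→D→E→Port (+1); total 7.
No residual Depot→Port path; max flow = 7.
Certifying cut of size 7: {Depot→A, Depot→B, Depot→C, Depot→D, Depot→F, Depot→G, Depot→Port}.

7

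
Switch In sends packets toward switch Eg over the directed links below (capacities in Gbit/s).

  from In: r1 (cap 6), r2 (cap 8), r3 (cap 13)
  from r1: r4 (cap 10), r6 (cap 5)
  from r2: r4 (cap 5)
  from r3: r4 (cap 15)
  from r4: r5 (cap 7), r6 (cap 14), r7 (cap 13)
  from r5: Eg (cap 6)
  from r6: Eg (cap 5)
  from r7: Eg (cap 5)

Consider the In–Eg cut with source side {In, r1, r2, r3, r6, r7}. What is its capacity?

40

Edges leaving {In, r1, r2, r3, r6, r7}: r1→r4 (10), r2→r4 (5), r3→r4 (15), r6→Eg (5), r7→Eg (5).
Cut capacity = 10 + 5 + 15 + 5 + 5 = 40.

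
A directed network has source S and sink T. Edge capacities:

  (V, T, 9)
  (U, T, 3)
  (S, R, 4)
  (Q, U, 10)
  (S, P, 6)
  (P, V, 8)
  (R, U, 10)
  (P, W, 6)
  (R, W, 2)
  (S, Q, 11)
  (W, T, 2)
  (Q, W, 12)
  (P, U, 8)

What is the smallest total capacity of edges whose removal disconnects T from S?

11

Augment S→P→U→T: bottleneck 3, flow now 3.
Augment S→P→V→T: bottleneck 3, flow now 6.
Augment S→Q→W→T: bottleneck 2, flow now 8.
Augment S→Q→U→P→V→T: bottleneck 3, flow now 11. (uses reverse residual edge)
No augmenting path remains; maximum flow = 11.
By max-flow min-cut, the minimum cut capacity equals the max flow.
In the residual graph, reachable from S: {S, Q, R, U, W}.
Min-cut edges: S→P (6), U→T (3), W→T (2); capacity 6 + 3 + 2 = 11.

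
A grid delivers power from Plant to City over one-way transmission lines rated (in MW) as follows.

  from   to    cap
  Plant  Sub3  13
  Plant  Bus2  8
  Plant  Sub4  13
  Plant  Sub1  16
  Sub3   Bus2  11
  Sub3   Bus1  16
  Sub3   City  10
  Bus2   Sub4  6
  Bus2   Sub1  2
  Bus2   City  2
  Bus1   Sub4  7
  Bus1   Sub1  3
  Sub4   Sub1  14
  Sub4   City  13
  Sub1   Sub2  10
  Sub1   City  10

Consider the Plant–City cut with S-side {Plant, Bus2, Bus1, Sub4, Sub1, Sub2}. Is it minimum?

No — its capacity is 38, but the minimum cut has capacity 35.

Given cut capacity: 13 + 2 + 13 + 10 = 38.
Augment Plant→Sub3→City: bottleneck 10, flow now 10.
Augment Plant→Bus2→City: bottleneck 2, flow now 12.
Augment Plant→Sub4→City: bottleneck 13, flow now 25.
Augment Plant→Sub1→City: bottleneck 10, flow now 35.
No augmenting path remains; maximum flow = 35.
In the residual graph, reachable from Plant: {Plant, Sub3, Bus2, Bus1, Sub4, Sub1, Sub2}.
Min-cut edges: Sub3→City (10), Bus2→City (2), Sub4→City (13), Sub1→City (10); capacity 10 + 2 + 13 + 10 = 35.
Cut capacity 38 exceeds the max flow 35, so it is not minimum.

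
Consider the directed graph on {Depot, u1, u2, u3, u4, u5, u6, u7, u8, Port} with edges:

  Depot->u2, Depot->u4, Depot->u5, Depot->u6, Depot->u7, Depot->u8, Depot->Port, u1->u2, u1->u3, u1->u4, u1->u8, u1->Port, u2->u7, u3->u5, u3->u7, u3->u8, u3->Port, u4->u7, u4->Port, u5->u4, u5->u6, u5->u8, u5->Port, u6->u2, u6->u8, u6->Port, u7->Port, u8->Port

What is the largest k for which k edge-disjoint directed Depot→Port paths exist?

6

Assign every edge capacity 1; by Menger, the answer equals the max flow.
Path Depot→Port (+1); total 1.
Path Depot→u4→Port (+1); total 2.
Path Depot→u5→Port (+1); total 3.
Path Depot→u6→Port (+1); total 4.
Path Depot→u7→Port (+1); total 5.
Path Depot→u8→Port (+1); total 6.
No residual Depot→Port path; max flow = 6.
Certifying cut of size 6: {Depot→Port, Depot→u4, Depot→u5, Depot→u6, Depot→u8, u7→Port}.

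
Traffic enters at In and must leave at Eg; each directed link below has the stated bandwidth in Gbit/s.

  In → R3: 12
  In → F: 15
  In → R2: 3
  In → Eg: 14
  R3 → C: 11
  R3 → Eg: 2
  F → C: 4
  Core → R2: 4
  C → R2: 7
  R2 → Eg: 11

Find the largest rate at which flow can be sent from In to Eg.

Augment In→Eg: bottleneck 14, flow now 14.
Augment In→R3→Eg: bottleneck 2, flow now 16.
Augment In→R2→Eg: bottleneck 3, flow now 19.
Augment In→R3→C→R2→Eg: bottleneck 7, flow now 26.
No augmenting path remains; maximum flow = 26.
In the residual graph, reachable from In: {In, R3, F, C}.
Min-cut edges: In→R2 (3), In→Eg (14), R3→Eg (2), C→R2 (7); capacity 3 + 14 + 2 + 7 = 26.
This cut is saturated, so no flow can exceed 26.

26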